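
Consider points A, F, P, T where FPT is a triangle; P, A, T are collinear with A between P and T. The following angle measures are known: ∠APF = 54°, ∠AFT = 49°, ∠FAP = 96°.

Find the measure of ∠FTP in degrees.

1. ∠FAT = 84°  [linear pair at A on PT]
2. ∠ATF = 47°  [△FAT]
3. ∠FTP = 47°  [A on ray TP]

∠FTP = 47°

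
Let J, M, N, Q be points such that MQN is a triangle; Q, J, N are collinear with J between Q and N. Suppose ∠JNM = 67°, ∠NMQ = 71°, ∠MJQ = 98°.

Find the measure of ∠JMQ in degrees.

∠JMQ = 40°

1. ∠MNQ = 67°  [J on ray NQ]
2. ∠MQN = 42°  [△MQN]
3. ∠JQM = 42°  [J on ray QN]
4. ∠JMQ = 40°  [△MQJ]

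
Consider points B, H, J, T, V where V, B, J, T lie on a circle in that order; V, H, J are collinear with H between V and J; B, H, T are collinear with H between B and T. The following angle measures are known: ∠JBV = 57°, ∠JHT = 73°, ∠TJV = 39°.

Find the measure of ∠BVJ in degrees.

1. ∠BHV = 73°  [vertical angles at H]
2. ∠TBV = 39°  [same arc VT]
3. ∠BVJ = 68°  [△VHB]

∠BVJ = 68°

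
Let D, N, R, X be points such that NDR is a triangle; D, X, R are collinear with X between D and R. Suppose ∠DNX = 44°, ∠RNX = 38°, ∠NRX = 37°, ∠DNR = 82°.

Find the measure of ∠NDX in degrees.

1. ∠DRN = 37°  [X on ray RD]
2. ∠NDR = 61°  [△NDR]
3. ∠NDX = 61°  [X on ray DR]

∠NDX = 61°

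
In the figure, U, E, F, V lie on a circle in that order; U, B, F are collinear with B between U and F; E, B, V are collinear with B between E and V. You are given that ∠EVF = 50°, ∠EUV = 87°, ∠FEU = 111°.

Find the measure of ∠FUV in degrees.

1. ∠EFV = 93°  [cyclic UEFV, opposite ∠U+∠F]
2. ∠FEV = 37°  [△EFV]
3. ∠FUV = 37°  [same arc FV]

∠FUV = 37°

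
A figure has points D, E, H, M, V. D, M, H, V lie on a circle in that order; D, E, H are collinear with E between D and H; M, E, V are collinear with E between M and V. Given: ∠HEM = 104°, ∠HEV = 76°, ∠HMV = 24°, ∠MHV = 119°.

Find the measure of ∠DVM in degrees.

∠DVM = 52°

1. ∠DEV = 104°  [vertical angles at E]
2. ∠HDV = 24°  [same arc HV]
3. ∠DVM = 52°  [△DEV]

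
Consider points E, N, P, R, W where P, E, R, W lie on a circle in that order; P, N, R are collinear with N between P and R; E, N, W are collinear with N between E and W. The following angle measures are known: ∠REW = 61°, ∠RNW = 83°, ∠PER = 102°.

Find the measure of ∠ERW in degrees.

∠ERW = 63°

1. ∠RPW = 61°  [same arc RW]
2. ∠PWR = 78°  [cyclic PERW, opposite ∠E+∠W]
3. ∠PRW = 41°  [△PRW]
4. ∠EWR = 56°  [△RNW]
5. ∠ERW = 63°  [△ERW]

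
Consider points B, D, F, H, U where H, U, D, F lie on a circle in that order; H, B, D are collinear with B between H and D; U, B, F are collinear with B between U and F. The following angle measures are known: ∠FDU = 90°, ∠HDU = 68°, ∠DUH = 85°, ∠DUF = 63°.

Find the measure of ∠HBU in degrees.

∠HBU = 131°

1. ∠FHU = 90°  [cyclic HUDF, opposite ∠H+∠D]
2. ∠HFU = 68°  [same arc HU]
3. ∠DHU = 27°  [△HUD]
4. ∠FUH = 22°  [△HUF]
5. ∠HBU = 131°  [△HBU]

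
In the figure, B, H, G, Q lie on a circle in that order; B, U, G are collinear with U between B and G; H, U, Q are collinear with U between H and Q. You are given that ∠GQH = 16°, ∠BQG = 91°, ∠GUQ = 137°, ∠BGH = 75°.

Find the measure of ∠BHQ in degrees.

1. ∠GBH = 16°  [same arc HG]
2. ∠BUH = 137°  [vertical angles at U]
3. ∠BHQ = 27°  [△BUH]

∠BHQ = 27°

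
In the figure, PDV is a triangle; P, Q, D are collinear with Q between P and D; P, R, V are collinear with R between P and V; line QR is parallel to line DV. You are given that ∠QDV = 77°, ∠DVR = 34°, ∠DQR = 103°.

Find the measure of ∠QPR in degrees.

1. ∠DVP = 34°  [R on ray VP]
2. ∠PQR = 77°  [linear pair at Q on PD]
3. ∠PRQ = 34°  [QR∥DV, corresponding at R]
4. ∠QPR = 69°  [△PQR]

∠QPR = 69°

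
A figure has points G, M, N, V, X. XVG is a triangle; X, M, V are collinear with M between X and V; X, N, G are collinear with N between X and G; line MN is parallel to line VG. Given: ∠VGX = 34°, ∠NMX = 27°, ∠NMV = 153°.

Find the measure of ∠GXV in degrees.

1. ∠MNX = 34°  [MN∥VG, corresponding at N]
2. ∠MXN = 119°  [△XMN]
3. ∠GXV = 119°  [M on XV, N on XG]

∠GXV = 119°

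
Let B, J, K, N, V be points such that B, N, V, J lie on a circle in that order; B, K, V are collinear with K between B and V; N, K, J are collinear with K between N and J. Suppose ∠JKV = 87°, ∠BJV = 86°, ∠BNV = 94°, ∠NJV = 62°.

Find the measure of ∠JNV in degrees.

1. ∠BVJ = 31°  [△VKJ]
2. ∠JBV = 63°  [△BVJ]
3. ∠JNV = 63°  [same arc VJ]

∠JNV = 63°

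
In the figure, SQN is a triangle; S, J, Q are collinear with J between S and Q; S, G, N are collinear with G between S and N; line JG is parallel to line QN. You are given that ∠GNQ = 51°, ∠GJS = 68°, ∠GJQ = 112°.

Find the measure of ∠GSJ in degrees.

1. ∠QNS = 51°  [G on ray NS]
2. ∠NQS = 68°  [JG∥QN, corresponding at J]
3. ∠NSQ = 61°  [△SQN]
4. ∠GSJ = 61°  [J on SQ, G on SN]

∠GSJ = 61°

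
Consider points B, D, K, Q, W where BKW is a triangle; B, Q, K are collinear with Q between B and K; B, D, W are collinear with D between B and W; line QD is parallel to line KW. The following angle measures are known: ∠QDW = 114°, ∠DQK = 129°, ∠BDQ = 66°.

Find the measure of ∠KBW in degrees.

∠KBW = 63°

1. ∠BQD = 51°  [linear pair at Q on BK]
2. ∠DBQ = 63°  [△BQD]
3. ∠KBW = 63°  [Q on BK, D on BW]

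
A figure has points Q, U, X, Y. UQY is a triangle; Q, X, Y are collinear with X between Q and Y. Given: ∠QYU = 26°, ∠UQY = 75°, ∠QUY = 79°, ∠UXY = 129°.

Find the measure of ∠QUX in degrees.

∠QUX = 54°

1. ∠UQX = 75°  [X on ray QY]
2. ∠QXU = 51°  [linear pair at X on QY]
3. ∠QUX = 54°  [△UQX]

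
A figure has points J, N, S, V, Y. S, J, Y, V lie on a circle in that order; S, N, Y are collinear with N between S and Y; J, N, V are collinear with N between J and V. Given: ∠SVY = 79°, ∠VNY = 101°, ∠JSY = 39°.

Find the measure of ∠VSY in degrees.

1. ∠JVY = 39°  [same arc JY]
2. ∠SYV = 40°  [△YNV]
3. ∠VSY = 61°  [△SYV]

∠VSY = 61°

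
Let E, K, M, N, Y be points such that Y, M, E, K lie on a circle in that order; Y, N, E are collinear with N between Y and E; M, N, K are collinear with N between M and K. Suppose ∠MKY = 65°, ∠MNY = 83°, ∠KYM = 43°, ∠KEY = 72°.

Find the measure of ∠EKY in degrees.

1. ∠MEY = 65°  [same arc YM]
2. ∠KMY = 72°  [△YMK]
3. ∠EYM = 25°  [△YNM]
4. ∠EMY = 90°  [△YME]
5. ∠EKY = 90°  [cyclic YMEK, opposite ∠M+∠K]

∠EKY = 90°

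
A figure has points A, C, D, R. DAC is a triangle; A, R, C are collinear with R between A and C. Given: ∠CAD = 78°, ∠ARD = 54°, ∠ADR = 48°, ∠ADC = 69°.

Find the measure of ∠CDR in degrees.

1. ∠ACD = 33°  [△DAC]
2. ∠CRD = 126°  [linear pair at R on AC]
3. ∠DCR = 33°  [R on ray CA]
4. ∠CDR = 21°  [△DRC]

∠CDR = 21°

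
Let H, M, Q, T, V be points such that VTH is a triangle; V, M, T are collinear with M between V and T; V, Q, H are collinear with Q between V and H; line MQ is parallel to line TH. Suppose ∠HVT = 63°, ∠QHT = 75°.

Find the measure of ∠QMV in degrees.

1. ∠THV = 75°  [Q on ray HV]
2. ∠HTV = 42°  [△VTH]
3. ∠QMV = 42°  [MQ∥TH, corresponding at M]

∠QMV = 42°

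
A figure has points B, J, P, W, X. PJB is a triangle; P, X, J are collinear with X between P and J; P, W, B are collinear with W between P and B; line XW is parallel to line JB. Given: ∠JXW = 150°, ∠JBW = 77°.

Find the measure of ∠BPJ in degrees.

1. ∠PXW = 30°  [linear pair at X on PJ]
2. ∠JBP = 77°  [W on ray BP]
3. ∠BJP = 30°  [XW∥JB, corresponding at X]
4. ∠BPJ = 73°  [△PJB]

∠BPJ = 73°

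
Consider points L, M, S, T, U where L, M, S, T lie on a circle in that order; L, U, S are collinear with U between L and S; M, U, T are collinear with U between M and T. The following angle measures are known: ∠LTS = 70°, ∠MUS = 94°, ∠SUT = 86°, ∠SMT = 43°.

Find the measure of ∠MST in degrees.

1. ∠LMS = 110°  [cyclic LMST, opposite ∠M+∠T]
2. ∠LSM = 43°  [△MUS]
3. ∠MLS = 27°  [△LMS]
4. ∠MTS = 27°  [same arc MS]
5. ∠MST = 110°  [△MST]

∠MST = 110°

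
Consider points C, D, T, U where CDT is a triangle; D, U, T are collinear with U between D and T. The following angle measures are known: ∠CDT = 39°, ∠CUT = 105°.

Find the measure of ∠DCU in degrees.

∠DCU = 66°

1. ∠CDU = 39°  [U on ray DT]
2. ∠CUD = 75°  [linear pair at U on DT]
3. ∠DCU = 66°  [△CDU]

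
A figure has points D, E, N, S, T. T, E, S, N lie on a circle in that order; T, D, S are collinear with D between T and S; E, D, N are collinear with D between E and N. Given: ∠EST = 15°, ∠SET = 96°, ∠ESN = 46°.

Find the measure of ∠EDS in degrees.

1. ∠ENT = 15°  [same arc TE]
2. ∠ETS = 69°  [△TES]
3. ∠ETN = 134°  [cyclic TESN, opposite ∠T+∠S]
4. ∠NET = 31°  [△TEN]
5. ∠EDT = 80°  [△TDE]
6. ∠EDS = 100°  [linear pair at D on TS]

∠EDS = 100°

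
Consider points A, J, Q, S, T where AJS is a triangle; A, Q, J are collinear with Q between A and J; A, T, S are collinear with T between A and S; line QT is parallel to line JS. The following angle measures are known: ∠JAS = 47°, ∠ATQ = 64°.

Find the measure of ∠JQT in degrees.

1. ∠QAT = 47°  [Q on AJ, T on AS]
2. ∠AQT = 69°  [△AQT]
3. ∠JQT = 111°  [linear pair at Q on AJ]

∠JQT = 111°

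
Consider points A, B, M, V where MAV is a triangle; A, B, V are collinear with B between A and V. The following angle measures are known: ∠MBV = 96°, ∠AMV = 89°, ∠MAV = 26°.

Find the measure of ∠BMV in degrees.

1. ∠AVM = 65°  [△MAV]
2. ∠BVM = 65°  [B on ray VA]
3. ∠BMV = 19°  [△MBV]

∠BMV = 19°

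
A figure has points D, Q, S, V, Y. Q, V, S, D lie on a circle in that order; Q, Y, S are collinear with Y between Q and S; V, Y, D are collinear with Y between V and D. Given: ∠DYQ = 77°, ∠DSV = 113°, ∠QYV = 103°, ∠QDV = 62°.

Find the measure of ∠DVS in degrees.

1. ∠SYV = 77°  [vertical angles at Y]
2. ∠QSV = 62°  [same arc QV]
3. ∠DVS = 41°  [△VYS]

∠DVS = 41°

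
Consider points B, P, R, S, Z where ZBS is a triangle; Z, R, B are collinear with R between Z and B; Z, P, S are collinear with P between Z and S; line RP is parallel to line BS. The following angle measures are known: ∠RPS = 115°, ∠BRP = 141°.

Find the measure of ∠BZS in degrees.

∠BZS = 76°

1. ∠RPZ = 65°  [linear pair at P on ZS]
2. ∠PRZ = 39°  [linear pair at R on ZB]
3. ∠PZR = 76°  [△ZRP]
4. ∠BZS = 76°  [R on ZB, P on ZS]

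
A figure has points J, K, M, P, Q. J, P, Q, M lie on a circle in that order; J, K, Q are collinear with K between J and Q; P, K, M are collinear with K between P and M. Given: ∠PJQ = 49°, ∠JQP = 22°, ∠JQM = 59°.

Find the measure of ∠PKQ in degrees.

1. ∠JPM = 59°  [same arc JM]
2. ∠JKP = 72°  [△JKP]
3. ∠PKQ = 108°  [linear pair at K on JQ]

∠PKQ = 108°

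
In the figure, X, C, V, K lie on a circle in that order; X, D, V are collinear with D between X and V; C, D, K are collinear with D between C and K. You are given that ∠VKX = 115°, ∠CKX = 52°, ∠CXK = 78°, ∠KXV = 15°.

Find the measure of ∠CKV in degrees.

1. ∠CVK = 102°  [cyclic XCVK, opposite ∠X+∠V]
2. ∠KCV = 15°  [same arc VK]
3. ∠CKV = 63°  [△CVK]

∠CKV = 63°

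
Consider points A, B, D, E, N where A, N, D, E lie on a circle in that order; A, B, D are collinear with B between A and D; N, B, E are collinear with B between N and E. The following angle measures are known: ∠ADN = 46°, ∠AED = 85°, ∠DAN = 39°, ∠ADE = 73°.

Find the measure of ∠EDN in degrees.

1. ∠DAE = 22°  [△ADE]
2. ∠DEN = 39°  [same arc ND]
3. ∠DNE = 22°  [same arc DE]
4. ∠EDN = 119°  [△NDE]

∠EDN = 119°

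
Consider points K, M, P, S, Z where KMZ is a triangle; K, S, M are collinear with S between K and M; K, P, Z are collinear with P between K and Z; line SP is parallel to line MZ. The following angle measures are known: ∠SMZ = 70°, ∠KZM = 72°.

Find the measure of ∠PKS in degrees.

∠PKS = 38°

1. ∠KMZ = 70°  [S on ray MK]
2. ∠MKZ = 38°  [△KMZ]
3. ∠PKS = 38°  [S on KM, P on KZ]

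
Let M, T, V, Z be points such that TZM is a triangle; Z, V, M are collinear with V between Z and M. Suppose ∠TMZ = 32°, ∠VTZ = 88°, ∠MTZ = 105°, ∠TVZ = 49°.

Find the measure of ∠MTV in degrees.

1. ∠TMV = 32°  [V on ray MZ]
2. ∠MVT = 131°  [linear pair at V on ZM]
3. ∠MTV = 17°  [△TVM]

∠MTV = 17°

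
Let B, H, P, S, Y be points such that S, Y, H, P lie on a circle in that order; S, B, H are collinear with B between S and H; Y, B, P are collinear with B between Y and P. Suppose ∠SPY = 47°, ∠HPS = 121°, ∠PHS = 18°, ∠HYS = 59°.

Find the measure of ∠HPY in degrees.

∠HPY = 74°

1. ∠SHY = 47°  [same arc SY]
2. ∠HSY = 74°  [△SYH]
3. ∠HPY = 74°  [same arc YH]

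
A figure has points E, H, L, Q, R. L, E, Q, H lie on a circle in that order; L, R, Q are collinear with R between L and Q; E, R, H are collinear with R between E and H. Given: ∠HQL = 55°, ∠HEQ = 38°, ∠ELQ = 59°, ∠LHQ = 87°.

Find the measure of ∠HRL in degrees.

1. ∠EHQ = 59°  [same arc EQ]
2. ∠HRQ = 66°  [△QRH]
3. ∠HRL = 114°  [linear pair at R on LQ]

∠HRL = 114°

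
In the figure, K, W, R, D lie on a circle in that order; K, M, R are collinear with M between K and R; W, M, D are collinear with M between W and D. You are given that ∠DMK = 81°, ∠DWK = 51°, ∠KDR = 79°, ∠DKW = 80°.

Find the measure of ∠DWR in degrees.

∠DWR = 50°

1. ∠DRK = 51°  [same arc KD]
2. ∠DKR = 50°  [△KRD]
3. ∠DWR = 50°  [same arc RD]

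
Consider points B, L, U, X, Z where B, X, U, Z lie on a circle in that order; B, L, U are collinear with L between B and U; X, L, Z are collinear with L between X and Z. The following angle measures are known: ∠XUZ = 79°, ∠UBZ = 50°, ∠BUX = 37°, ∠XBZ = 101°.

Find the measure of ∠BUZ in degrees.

1. ∠BZX = 37°  [same arc BX]
2. ∠BXZ = 42°  [△BXZ]
3. ∠BUZ = 42°  [same arc BZ]

∠BUZ = 42°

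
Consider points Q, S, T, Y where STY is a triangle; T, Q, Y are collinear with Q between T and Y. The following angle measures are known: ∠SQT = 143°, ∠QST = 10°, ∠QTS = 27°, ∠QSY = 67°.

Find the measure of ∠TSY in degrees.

∠TSY = 77°

1. ∠SQY = 37°  [linear pair at Q on TY]
2. ∠STY = 27°  [Q on ray TY]
3. ∠QYS = 76°  [△SQY]
4. ∠SYT = 76°  [Q on ray YT]
5. ∠TSY = 77°  [△STY]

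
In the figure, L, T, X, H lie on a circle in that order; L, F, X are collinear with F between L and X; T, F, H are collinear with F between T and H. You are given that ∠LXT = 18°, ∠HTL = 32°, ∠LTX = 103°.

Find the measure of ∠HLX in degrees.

∠HLX = 71°

1. ∠HXL = 32°  [same arc LH]
2. ∠LHX = 77°  [cyclic LTXH, opposite ∠T+∠H]
3. ∠HLX = 71°  [△LXH]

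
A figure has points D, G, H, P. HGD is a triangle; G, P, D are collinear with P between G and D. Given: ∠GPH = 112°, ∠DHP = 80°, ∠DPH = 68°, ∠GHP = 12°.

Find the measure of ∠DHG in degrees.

∠DHG = 92°

1. ∠HGP = 56°  [△HGP]
2. ∠HDP = 32°  [△HPD]
3. ∠DGH = 56°  [P on ray GD]
4. ∠GDH = 32°  [P on ray DG]
5. ∠DHG = 92°  [△HGD]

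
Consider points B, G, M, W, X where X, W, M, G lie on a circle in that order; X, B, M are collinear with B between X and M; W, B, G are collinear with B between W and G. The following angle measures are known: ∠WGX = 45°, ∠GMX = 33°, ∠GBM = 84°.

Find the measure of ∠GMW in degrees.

1. ∠GWX = 33°  [same arc XG]
2. ∠GXW = 102°  [△XWG]
3. ∠GMW = 78°  [cyclic XWMG, opposite ∠X+∠M]

∠GMW = 78°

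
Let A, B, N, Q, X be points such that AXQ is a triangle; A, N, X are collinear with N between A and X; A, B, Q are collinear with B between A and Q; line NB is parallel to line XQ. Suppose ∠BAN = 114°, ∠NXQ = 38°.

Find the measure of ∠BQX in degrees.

1. ∠QAX = 114°  [N on AX, B on AQ]
2. ∠AXQ = 38°  [N on ray XA]
3. ∠AQX = 28°  [△AXQ]
4. ∠BQX = 28°  [B on ray QA]

∠BQX = 28°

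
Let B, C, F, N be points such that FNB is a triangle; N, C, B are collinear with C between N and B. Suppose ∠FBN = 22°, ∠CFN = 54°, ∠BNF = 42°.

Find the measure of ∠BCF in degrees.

∠BCF = 96°

1. ∠CNF = 42°  [C on ray NB]
2. ∠FCN = 84°  [△FNC]
3. ∠BCF = 96°  [linear pair at C on NB]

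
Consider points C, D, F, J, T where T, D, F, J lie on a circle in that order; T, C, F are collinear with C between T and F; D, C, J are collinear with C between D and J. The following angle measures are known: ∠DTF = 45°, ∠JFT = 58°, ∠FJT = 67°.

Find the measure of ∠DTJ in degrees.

∠DTJ = 100°

1. ∠DJF = 45°  [same arc DF]
2. ∠FTJ = 55°  [△TFJ]
3. ∠FDJ = 55°  [same arc FJ]
4. ∠DFJ = 80°  [△DFJ]
5. ∠DTJ = 100°  [cyclic TDFJ, opposite ∠T+∠F]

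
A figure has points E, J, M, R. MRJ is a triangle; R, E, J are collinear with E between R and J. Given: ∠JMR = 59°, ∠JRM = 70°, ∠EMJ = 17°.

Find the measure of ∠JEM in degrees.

1. ∠MJR = 51°  [△MRJ]
2. ∠EJM = 51°  [E on ray JR]
3. ∠JEM = 112°  [△MEJ]

∠JEM = 112°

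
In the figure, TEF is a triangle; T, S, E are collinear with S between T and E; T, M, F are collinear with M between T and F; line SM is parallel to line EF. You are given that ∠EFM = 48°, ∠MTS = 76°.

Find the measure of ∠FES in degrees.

∠FES = 56°

1. ∠EFT = 48°  [M on ray FT]
2. ∠ETF = 76°  [S on TE, M on TF]
3. ∠FET = 56°  [△TEF]
4. ∠FES = 56°  [S on ray ET]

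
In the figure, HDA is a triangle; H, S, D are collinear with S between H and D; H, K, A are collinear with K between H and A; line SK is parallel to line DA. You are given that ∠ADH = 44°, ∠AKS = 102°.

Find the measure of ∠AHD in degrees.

∠AHD = 58°

1. ∠HSK = 44°  [SK∥DA, corresponding at S]
2. ∠HKS = 78°  [linear pair at K on HA]
3. ∠KHS = 58°  [△HSK]
4. ∠AHD = 58°  [S on HD, K on HA]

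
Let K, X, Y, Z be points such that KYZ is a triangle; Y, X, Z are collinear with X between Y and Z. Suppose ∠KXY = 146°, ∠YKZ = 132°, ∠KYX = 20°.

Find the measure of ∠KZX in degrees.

∠KZX = 28°

1. ∠KYZ = 20°  [X on ray YZ]
2. ∠KZY = 28°  [△KYZ]
3. ∠KZX = 28°  [X on ray ZY]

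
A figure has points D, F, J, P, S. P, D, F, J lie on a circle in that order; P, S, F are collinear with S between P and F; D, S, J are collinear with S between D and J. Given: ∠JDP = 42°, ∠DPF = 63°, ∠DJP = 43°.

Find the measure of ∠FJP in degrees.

1. ∠DFP = 43°  [same arc PD]
2. ∠FDP = 74°  [△PDF]
3. ∠FJP = 106°  [cyclic PDFJ, opposite ∠D+∠J]

∠FJP = 106°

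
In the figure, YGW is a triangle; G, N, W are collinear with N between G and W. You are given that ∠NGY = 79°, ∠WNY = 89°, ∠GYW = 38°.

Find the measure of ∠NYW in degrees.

∠NYW = 28°

1. ∠WGY = 79°  [N on ray GW]
2. ∠GWY = 63°  [△YGW]
3. ∠NWY = 63°  [N on ray WG]
4. ∠NYW = 28°  [△YNW]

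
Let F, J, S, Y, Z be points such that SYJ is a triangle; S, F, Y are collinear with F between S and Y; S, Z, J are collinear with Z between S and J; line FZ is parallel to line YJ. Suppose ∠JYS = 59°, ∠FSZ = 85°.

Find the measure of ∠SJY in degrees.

∠SJY = 36°

1. ∠SFZ = 59°  [FZ∥YJ, corresponding at F]
2. ∠FZS = 36°  [△SFZ]
3. ∠SJY = 36°  [FZ∥YJ, corresponding at Z]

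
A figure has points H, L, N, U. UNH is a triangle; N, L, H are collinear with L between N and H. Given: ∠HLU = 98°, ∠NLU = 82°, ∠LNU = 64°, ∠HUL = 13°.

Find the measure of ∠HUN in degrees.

∠HUN = 47°

1. ∠LHU = 69°  [△ULH]
2. ∠HNU = 64°  [L on ray NH]
3. ∠NHU = 69°  [L on ray HN]
4. ∠HUN = 47°  [△UNH]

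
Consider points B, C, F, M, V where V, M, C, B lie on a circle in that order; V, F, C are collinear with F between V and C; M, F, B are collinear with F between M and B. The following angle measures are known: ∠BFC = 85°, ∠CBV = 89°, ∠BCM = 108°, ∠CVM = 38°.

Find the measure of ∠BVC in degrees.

1. ∠MFV = 85°  [vertical angles at F]
2. ∠BFV = 95°  [linear pair at F on VC]
3. ∠BVM = 72°  [cyclic VMCB, opposite ∠V+∠C]
4. ∠BMV = 57°  [△VFM]
5. ∠MBV = 51°  [△VMB]
6. ∠BVC = 34°  [△VFB]

∠BVC = 34°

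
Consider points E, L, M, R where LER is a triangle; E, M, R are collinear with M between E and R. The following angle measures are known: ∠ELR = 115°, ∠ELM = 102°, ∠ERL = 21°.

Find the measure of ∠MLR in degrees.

1. ∠LER = 44°  [△LER]
2. ∠LRM = 21°  [M on ray RE]
3. ∠LEM = 44°  [M on ray ER]
4. ∠EML = 34°  [△LEM]
5. ∠LMR = 146°  [linear pair at M on ER]
6. ∠MLR = 13°  [△LMR]

∠MLR = 13°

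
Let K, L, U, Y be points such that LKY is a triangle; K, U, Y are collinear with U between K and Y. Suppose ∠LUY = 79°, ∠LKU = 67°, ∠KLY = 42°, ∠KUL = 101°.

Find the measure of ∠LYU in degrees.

∠LYU = 71°

1. ∠LKY = 67°  [U on ray KY]
2. ∠KYL = 71°  [△LKY]
3. ∠LYU = 71°  [U on ray YK]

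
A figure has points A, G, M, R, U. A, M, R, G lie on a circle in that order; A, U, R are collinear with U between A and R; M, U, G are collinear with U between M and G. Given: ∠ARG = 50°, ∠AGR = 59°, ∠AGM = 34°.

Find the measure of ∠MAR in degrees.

∠MAR = 25°

1. ∠AMR = 121°  [cyclic AMRG, opposite ∠M+∠G]
2. ∠ARM = 34°  [same arc AM]
3. ∠MAR = 25°  [△AMR]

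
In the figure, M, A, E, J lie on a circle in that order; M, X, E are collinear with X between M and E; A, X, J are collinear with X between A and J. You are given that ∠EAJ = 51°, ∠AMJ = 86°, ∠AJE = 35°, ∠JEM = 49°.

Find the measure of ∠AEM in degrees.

1. ∠JAM = 49°  [same arc MJ]
2. ∠AJM = 45°  [△MAJ]
3. ∠AEM = 45°  [same arc MA]

∠AEM = 45°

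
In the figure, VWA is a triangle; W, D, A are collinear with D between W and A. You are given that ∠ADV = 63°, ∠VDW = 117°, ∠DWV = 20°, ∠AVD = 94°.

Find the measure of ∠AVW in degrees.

1. ∠DAV = 23°  [△VDA]
2. ∠AWV = 20°  [D on ray WA]
3. ∠VAW = 23°  [D on ray AW]
4. ∠AVW = 137°  [△VWA]

∠AVW = 137°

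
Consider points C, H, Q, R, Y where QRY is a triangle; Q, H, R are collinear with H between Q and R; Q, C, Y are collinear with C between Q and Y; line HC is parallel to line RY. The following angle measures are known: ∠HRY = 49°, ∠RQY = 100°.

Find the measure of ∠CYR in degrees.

1. ∠QRY = 49°  [H on ray RQ]
2. ∠QYR = 31°  [△QRY]
3. ∠CYR = 31°  [C on ray YQ]

∠CYR = 31°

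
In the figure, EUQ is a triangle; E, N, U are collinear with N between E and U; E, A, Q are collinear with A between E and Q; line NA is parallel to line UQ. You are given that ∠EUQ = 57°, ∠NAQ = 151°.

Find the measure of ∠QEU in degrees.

1. ∠ANE = 57°  [NA∥UQ, corresponding at N]
2. ∠EAN = 29°  [linear pair at A on EQ]
3. ∠AEN = 94°  [△ENA]
4. ∠QEU = 94°  [N on EU, A on EQ]

∠QEU = 94°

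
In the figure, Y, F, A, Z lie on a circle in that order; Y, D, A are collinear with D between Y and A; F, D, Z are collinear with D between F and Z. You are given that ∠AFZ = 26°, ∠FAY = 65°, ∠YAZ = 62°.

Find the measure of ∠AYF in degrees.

∠AYF = 27°

1. ∠ADF = 89°  [△FDA]
2. ∠YFZ = 62°  [same arc YZ]
3. ∠FDY = 91°  [linear pair at D on YA]
4. ∠AYF = 27°  [△YDF]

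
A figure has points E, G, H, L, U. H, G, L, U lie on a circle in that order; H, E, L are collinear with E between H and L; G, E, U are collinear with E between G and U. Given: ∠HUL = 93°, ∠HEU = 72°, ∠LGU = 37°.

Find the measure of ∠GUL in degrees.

∠GUL = 22°

1. ∠HGL = 87°  [cyclic HGLU, opposite ∠G+∠U]
2. ∠GEL = 72°  [vertical angles at E]
3. ∠GLH = 71°  [△GEL]
4. ∠GHL = 22°  [△HGL]
5. ∠GUL = 22°  [same arc GL]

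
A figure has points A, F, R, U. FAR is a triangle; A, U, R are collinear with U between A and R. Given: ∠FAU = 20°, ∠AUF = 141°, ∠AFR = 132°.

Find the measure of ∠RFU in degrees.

∠RFU = 113°

1. ∠FAR = 20°  [U on ray AR]
2. ∠FUR = 39°  [linear pair at U on AR]
3. ∠ARF = 28°  [△FAR]
4. ∠FRU = 28°  [U on ray RA]
5. ∠RFU = 113°  [△FUR]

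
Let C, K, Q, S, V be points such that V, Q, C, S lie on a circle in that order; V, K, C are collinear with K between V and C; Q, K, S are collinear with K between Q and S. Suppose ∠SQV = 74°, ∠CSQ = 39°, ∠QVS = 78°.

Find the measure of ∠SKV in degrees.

∠SKV = 113°

1. ∠SCV = 74°  [same arc VS]
2. ∠CKS = 67°  [△CKS]
3. ∠SKV = 113°  [linear pair at K on VC]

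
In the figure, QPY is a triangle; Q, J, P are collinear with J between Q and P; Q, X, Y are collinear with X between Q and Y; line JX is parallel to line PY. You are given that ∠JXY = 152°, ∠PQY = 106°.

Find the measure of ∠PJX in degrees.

∠PJX = 134°

1. ∠JXQ = 28°  [linear pair at X on QY]
2. ∠JQX = 106°  [J on QP, X on QY]
3. ∠QJX = 46°  [△QJX]
4. ∠PJX = 134°  [linear pair at J on QP]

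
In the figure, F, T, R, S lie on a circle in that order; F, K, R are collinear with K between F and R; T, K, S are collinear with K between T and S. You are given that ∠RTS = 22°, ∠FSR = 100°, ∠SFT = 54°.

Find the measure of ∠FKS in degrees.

∠FKS = 90°

1. ∠RFS = 22°  [same arc RS]
2. ∠FRS = 58°  [△FRS]
3. ∠FTS = 58°  [same arc FS]
4. ∠FST = 68°  [△FTS]
5. ∠FKS = 90°  [△FKS]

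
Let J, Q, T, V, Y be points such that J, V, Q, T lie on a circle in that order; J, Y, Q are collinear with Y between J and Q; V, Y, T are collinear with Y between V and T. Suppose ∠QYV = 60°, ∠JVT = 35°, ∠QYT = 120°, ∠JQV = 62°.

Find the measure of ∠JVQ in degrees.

1. ∠JYV = 120°  [linear pair at Y on JQ]
2. ∠QJV = 25°  [△JYV]
3. ∠JVQ = 93°  [△JVQ]

∠JVQ = 93°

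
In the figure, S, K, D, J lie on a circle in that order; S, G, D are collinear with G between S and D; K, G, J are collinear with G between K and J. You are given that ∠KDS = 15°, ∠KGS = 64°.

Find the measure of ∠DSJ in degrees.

∠DSJ = 49°

1. ∠KJS = 15°  [same arc SK]
2. ∠DGJ = 64°  [vertical angles at G]
3. ∠JGS = 116°  [linear pair at G on SD]
4. ∠DSJ = 49°  [△SGJ]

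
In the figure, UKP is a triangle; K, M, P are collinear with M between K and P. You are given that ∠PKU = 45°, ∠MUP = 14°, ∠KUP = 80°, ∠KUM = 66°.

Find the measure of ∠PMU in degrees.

1. ∠MKU = 45°  [M on ray KP]
2. ∠KMU = 69°  [△UKM]
3. ∠PMU = 111°  [linear pair at M on KP]

∠PMU = 111°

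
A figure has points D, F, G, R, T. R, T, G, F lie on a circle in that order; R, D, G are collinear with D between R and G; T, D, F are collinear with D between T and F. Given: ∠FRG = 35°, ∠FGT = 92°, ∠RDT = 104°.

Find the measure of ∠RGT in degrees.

1. ∠FTG = 35°  [same arc GF]
2. ∠GDT = 76°  [linear pair at D on RG]
3. ∠RGT = 69°  [△TDG]

∠RGT = 69°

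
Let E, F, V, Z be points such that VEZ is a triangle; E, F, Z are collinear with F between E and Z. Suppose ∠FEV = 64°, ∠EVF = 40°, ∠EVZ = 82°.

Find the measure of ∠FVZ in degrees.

∠FVZ = 42°

1. ∠EFV = 76°  [△VEF]
2. ∠VEZ = 64°  [F on ray EZ]
3. ∠EZV = 34°  [△VEZ]
4. ∠VFZ = 104°  [linear pair at F on EZ]
5. ∠FZV = 34°  [F on ray ZE]
6. ∠FVZ = 42°  [△VFZ]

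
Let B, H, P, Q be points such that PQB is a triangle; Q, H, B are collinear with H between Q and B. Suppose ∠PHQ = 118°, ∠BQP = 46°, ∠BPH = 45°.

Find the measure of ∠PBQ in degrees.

1. ∠BHP = 62°  [linear pair at H on QB]
2. ∠HBP = 73°  [△PHB]
3. ∠PBQ = 73°  [H on ray BQ]

∠PBQ = 73°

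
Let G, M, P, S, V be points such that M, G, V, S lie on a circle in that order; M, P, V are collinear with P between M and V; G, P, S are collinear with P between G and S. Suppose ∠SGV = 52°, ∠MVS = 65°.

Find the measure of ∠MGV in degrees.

1. ∠SMV = 52°  [same arc VS]
2. ∠MSV = 63°  [△MVS]
3. ∠MGV = 117°  [cyclic MGVS, opposite ∠G+∠S]

∠MGV = 117°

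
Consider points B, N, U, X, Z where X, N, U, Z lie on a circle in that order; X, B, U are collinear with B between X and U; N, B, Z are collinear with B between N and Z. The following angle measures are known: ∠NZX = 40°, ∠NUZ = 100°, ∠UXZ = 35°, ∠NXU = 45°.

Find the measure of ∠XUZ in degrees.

∠XUZ = 60°

1. ∠XBZ = 105°  [△XBZ]
2. ∠NZU = 45°  [same arc NU]
3. ∠UBZ = 75°  [linear pair at B on XU]
4. ∠XUZ = 60°  [△UBZ]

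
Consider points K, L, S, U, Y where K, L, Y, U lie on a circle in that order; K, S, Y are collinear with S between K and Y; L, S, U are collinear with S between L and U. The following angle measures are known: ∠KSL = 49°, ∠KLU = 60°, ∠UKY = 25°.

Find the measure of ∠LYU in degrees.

∠LYU = 84°

1. ∠USY = 49°  [vertical angles at S]
2. ∠KYU = 60°  [same arc KU]
3. ∠ULY = 25°  [same arc YU]
4. ∠LUY = 71°  [△YSU]
5. ∠LYU = 84°  [△LYU]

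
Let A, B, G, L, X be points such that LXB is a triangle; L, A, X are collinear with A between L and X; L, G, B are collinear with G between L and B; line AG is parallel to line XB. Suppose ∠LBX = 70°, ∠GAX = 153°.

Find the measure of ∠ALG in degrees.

1. ∠AGL = 70°  [AG∥XB, corresponding at G]
2. ∠GAL = 27°  [linear pair at A on LX]
3. ∠ALG = 83°  [△LAG]

∠ALG = 83°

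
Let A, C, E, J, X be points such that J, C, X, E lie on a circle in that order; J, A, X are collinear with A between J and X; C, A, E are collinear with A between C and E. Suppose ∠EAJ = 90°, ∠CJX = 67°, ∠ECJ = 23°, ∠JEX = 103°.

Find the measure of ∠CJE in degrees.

∠CJE = 121°

1. ∠EXJ = 23°  [same arc JE]
2. ∠EJX = 54°  [△JXE]
3. ∠CEJ = 36°  [△JAE]
4. ∠CJE = 121°  [△JCE]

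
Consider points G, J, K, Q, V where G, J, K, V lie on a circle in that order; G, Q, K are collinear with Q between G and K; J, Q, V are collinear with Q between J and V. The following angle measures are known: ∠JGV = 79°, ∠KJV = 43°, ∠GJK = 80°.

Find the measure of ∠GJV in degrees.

∠GJV = 37°

1. ∠KGV = 43°  [same arc KV]
2. ∠GVK = 100°  [cyclic GJKV, opposite ∠J+∠V]
3. ∠GKV = 37°  [△GKV]
4. ∠GJV = 37°  [same arc GV]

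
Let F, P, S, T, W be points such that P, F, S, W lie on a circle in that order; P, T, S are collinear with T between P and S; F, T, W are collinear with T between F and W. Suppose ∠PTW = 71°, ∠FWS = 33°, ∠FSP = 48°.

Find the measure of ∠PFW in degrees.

∠PFW = 38°

1. ∠FTS = 71°  [vertical angles at T]
2. ∠FPS = 33°  [same arc FS]
3. ∠FTP = 109°  [linear pair at T on PS]
4. ∠PFW = 38°  [△PTF]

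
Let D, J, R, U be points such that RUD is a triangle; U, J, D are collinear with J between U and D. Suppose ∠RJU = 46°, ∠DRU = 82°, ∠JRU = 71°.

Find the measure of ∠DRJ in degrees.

∠DRJ = 11°

1. ∠JUR = 63°  [△RUJ]
2. ∠DJR = 134°  [linear pair at J on UD]
3. ∠DUR = 63°  [J on ray UD]
4. ∠RDU = 35°  [△RUD]
5. ∠JDR = 35°  [J on ray DU]
6. ∠DRJ = 11°  [△RJD]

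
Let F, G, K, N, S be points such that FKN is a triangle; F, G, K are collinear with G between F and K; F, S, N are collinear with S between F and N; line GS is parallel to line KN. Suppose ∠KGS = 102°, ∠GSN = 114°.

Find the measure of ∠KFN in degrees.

∠KFN = 36°

1. ∠FGS = 78°  [linear pair at G on FK]
2. ∠FSG = 66°  [linear pair at S on FN]
3. ∠GFS = 36°  [△FGS]
4. ∠KFN = 36°  [G on FK, S on FN]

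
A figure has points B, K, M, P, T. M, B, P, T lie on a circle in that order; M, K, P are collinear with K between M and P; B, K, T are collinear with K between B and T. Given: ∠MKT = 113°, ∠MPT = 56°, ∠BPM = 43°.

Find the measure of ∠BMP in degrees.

∠BMP = 57°

1. ∠BKP = 113°  [vertical angles at K]
2. ∠MBT = 56°  [same arc MT]
3. ∠BKM = 67°  [linear pair at K on MP]
4. ∠BMP = 57°  [△MKB]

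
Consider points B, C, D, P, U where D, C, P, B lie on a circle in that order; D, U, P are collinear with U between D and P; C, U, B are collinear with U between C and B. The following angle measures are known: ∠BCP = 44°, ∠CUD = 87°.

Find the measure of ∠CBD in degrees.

1. ∠BDP = 44°  [same arc PB]
2. ∠BUP = 87°  [vertical angles at U]
3. ∠BUD = 93°  [linear pair at U on DP]
4. ∠CBD = 43°  [△DUB]

∠CBD = 43°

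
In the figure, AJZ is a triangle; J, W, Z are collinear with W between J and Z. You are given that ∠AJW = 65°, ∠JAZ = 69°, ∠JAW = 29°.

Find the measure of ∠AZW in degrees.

∠AZW = 46°

1. ∠AJZ = 65°  [W on ray JZ]
2. ∠AZJ = 46°  [△AJZ]
3. ∠AZW = 46°  [W on ray ZJ]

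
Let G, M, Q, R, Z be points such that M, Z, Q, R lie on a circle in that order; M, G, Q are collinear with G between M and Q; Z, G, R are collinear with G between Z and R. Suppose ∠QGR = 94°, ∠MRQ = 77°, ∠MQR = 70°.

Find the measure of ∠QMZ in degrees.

1. ∠MGZ = 94°  [vertical angles at G]
2. ∠MZR = 70°  [same arc MR]
3. ∠QMZ = 16°  [△MGZ]

∠QMZ = 16°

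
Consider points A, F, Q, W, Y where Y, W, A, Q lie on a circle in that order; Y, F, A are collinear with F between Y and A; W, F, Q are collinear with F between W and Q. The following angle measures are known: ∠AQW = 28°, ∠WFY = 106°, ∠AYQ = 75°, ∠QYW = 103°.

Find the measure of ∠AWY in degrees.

∠AWY = 121°

1. ∠AYW = 28°  [same arc WA]
2. ∠AFW = 74°  [linear pair at F on YA]
3. ∠AWQ = 75°  [same arc AQ]
4. ∠WAY = 31°  [△WFA]
5. ∠AWY = 121°  [△YWA]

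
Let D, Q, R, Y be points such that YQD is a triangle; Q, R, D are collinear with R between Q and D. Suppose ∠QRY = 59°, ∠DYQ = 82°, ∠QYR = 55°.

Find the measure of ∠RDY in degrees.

∠RDY = 32°

1. ∠RQY = 66°  [△YQR]
2. ∠DQY = 66°  [R on ray QD]
3. ∠QDY = 32°  [△YQD]
4. ∠RDY = 32°  [R on ray DQ]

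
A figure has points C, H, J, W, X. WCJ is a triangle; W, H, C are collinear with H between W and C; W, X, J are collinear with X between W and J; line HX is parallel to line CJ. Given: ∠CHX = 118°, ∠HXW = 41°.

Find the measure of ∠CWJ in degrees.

∠CWJ = 77°

1. ∠WHX = 62°  [linear pair at H on WC]
2. ∠HWX = 77°  [△WHX]
3. ∠CWJ = 77°  [H on WC, X on WJ]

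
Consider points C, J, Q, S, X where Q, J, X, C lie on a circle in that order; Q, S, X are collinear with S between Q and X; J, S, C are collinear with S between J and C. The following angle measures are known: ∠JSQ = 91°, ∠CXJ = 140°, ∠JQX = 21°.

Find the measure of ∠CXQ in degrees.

1. ∠CSX = 91°  [vertical angles at S]
2. ∠JCX = 21°  [same arc JX]
3. ∠CXQ = 68°  [△XSC]

∠CXQ = 68°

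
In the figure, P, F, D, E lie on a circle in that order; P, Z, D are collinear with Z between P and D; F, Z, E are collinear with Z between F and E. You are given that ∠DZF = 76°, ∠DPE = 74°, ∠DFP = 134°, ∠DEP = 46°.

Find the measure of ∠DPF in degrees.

1. ∠DFE = 74°  [same arc DE]
2. ∠FDP = 30°  [△FZD]
3. ∠DPF = 16°  [△PFD]

∠DPF = 16°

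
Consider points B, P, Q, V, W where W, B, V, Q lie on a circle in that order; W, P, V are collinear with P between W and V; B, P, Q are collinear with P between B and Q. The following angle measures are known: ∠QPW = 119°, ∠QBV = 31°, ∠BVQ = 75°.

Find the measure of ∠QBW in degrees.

∠QBW = 45°

1. ∠QWV = 31°  [same arc VQ]
2. ∠BWQ = 105°  [cyclic WBVQ, opposite ∠W+∠V]
3. ∠BQW = 30°  [△WPQ]
4. ∠QBW = 45°  [△WBQ]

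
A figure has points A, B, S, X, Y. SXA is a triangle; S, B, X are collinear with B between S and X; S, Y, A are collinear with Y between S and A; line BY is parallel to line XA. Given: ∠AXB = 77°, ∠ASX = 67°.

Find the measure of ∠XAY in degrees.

∠XAY = 36°

1. ∠AXS = 77°  [B on ray XS]
2. ∠SAX = 36°  [△SXA]
3. ∠XAY = 36°  [Y on ray AS]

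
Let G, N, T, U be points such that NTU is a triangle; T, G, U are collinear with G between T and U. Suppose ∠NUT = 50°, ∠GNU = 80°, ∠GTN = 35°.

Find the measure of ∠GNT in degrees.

∠GNT = 15°

1. ∠GUN = 50°  [G on ray UT]
2. ∠NGU = 50°  [△NGU]
3. ∠NGT = 130°  [linear pair at G on TU]
4. ∠GNT = 15°  [△NTG]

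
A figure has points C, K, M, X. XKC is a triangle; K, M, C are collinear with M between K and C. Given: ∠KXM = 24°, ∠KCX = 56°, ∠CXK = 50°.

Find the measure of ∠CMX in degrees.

∠CMX = 98°

1. ∠CKX = 74°  [△XKC]
2. ∠MKX = 74°  [M on ray KC]
3. ∠KMX = 82°  [△XKM]
4. ∠CMX = 98°  [linear pair at M on KC]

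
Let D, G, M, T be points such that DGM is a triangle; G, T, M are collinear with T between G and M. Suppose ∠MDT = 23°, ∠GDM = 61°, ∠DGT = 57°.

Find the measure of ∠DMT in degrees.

∠DMT = 62°

1. ∠DGM = 57°  [T on ray GM]
2. ∠DMG = 62°  [△DGM]
3. ∠DMT = 62°  [T on ray MG]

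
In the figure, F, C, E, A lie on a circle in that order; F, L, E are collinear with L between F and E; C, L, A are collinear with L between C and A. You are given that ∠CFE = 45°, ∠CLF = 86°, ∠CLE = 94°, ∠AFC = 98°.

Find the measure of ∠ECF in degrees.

∠ECF = 102°

1. ∠ACF = 49°  [△FLC]
2. ∠CAF = 33°  [△FCA]
3. ∠CEF = 33°  [same arc FC]
4. ∠ECF = 102°  [△FCE]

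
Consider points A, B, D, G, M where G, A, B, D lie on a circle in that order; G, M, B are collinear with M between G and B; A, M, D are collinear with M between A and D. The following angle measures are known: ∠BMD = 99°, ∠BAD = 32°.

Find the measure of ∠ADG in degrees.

1. ∠DMG = 81°  [linear pair at M on GB]
2. ∠BGD = 32°  [same arc BD]
3. ∠ADG = 67°  [△GMD]

∠ADG = 67°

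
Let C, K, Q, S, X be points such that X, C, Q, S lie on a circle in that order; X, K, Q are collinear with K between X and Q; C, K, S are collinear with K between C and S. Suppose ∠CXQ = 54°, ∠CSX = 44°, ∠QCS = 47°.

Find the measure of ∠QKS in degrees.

1. ∠QXS = 47°  [same arc QS]
2. ∠SKX = 89°  [△XKS]
3. ∠QKS = 91°  [linear pair at K on XQ]

∠QKS = 91°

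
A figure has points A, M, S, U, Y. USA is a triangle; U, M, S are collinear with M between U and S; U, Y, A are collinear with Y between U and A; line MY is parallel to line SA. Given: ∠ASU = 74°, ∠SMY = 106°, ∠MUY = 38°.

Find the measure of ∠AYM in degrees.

∠AYM = 112°

1. ∠UMY = 74°  [MY∥SA, corresponding at M]
2. ∠MYU = 68°  [△UMY]
3. ∠AYM = 112°  [linear pair at Y on UA]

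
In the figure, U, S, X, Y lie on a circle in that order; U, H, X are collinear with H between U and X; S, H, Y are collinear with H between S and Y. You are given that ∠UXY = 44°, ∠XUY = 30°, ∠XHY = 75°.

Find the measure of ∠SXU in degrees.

∠SXU = 45°

1. ∠USY = 44°  [same arc UY]
2. ∠UYX = 106°  [△UXY]
3. ∠SHU = 75°  [vertical angles at H]
4. ∠SUX = 61°  [△UHS]
5. ∠USX = 74°  [cyclic USXY, opposite ∠S+∠Y]
6. ∠SXU = 45°  [△USX]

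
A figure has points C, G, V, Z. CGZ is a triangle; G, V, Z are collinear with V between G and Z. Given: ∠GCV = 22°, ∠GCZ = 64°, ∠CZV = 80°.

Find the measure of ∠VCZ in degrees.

1. ∠CZG = 80°  [V on ray ZG]
2. ∠CGZ = 36°  [△CGZ]
3. ∠CGV = 36°  [V on ray GZ]
4. ∠CVG = 122°  [△CGV]
5. ∠CVZ = 58°  [linear pair at V on GZ]
6. ∠VCZ = 42°  [△CVZ]

∠VCZ = 42°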